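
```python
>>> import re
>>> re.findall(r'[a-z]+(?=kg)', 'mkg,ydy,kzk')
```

['m']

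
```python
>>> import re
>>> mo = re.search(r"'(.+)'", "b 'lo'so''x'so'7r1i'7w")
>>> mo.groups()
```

("lo'so''x'so'7r1i",)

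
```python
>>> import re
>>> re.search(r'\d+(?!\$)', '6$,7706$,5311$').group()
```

A negative assertion filters positions out without eating any characters.
`re.search` scans for the first position where the pattern succeeds.
The match spans [3:6] → '770'.

'770'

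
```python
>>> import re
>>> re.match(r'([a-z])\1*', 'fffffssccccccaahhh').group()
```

'fffff'

The backreference `\1` re-matches whatever the first group consumed, character for character.
`match` is anchored at position 0; if the pattern doesn't fit there, it returns None.
The match spans [0:5] → 'fffff'.
Captured: group 1 = 'f'.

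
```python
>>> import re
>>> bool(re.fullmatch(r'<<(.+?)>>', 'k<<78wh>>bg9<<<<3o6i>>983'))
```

False

`fullmatch` succeeds only if the pattern covers the string from start to end.
Here the pattern can't cover the whole string, so the call returns None, and `bool(None)` is False.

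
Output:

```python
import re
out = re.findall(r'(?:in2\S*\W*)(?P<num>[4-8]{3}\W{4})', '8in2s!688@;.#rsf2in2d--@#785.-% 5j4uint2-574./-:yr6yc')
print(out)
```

['785.-% ']

Pattern: the literal 'in2', then zero or more of a non-whitespace character, then zero or more of a non-word character (non-capturing group); then exactly 3 of a character in [4-8], then exactly 4 of a non-word character (captured as 'num').
Walking the string: at [1:32] match 'in2s!688@;.#rsf2in2d--@#785.-% ', group 1 = '785.-% '.
`findall` collects group 1 from the one match (1 total).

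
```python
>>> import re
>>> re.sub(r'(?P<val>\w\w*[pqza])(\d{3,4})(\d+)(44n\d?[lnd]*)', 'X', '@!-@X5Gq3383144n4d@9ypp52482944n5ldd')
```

`sub` substitutes 'X' at each match site.

'@!-@X@X'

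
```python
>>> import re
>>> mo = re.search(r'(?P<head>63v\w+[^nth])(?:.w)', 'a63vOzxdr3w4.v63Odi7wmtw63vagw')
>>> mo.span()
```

(1, 11)

The match spans [1:11] → '63vOzxdr3w'.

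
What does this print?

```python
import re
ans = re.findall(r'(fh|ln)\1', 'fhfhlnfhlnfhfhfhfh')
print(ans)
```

['fh', 'fh', 'fh']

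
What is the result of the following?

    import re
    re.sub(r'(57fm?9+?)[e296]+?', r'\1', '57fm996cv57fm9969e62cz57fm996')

'57fm96cv57fm969e62cz57fm96'

Pattern: the literal '57f', then optionally a literal 'm', then one or more of the literal '9' (lazy) (captured); then one or more of one of [e296] (lazy).
A non-greedy quantifier consumes as few characters as it can — just enough that the remainder of the pattern still matches from where it stops; whatever follows it matches normally.
Matches: at [0:6] → '57fm99'; at [9:15] → '57fm99'; at [22:28] → '57fm99'.
The replacement refers to a captured group, so each match is rewritten using its own captured text.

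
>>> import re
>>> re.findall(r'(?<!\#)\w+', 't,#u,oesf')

A negative assertion filters positions out without eating any characters.
Matches: at [0:1] → 't'; at [5:9] → 'oesf'.
Since nothing is captured, `findall` lists the 2 matched substrings directly.

['t', 'oesf']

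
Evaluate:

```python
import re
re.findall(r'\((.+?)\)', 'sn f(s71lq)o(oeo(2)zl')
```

['s71lq', 'oeo(2']

Because the quantifier is non-greedy, it stops expanding at the earliest point where the rest of the pattern can succeed.
One capturing group, so `findall` returns just the captured substring from each match — 2 in all.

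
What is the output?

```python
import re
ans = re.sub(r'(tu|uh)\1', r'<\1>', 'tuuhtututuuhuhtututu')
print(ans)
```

tuuh<tu>tu<uh><tu>tu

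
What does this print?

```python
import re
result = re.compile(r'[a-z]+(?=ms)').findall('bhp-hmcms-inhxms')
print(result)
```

['hmc', 'inhx']

The `(?=…)`/`(?<=…)` assertion just peeks at neighbouring text; it doesn't advance the match position.
Since nothing is captured, `findall` lists the 2 matched substrings directly.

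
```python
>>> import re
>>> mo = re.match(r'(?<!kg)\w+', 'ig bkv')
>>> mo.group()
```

'ig'

`re.match` only tries the pattern at the start of the string.
The match spans [0:2] → 'ig'.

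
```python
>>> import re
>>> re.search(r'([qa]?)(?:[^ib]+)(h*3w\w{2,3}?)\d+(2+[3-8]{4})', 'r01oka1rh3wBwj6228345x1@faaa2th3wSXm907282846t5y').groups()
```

The match spans [0:21] → 'r01oka1rh3wBwj6228345'.
Captured: group 1 = '', group 2 = '3wBwj', group 3 = '28345'.

('', '3wBwj', '28345')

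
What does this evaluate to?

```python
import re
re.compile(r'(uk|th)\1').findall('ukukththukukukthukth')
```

A backreference is literal: `\1` must see the identical characters the first group matched.
With a single group, `findall` returns only what that group captured — 3 items.

['uk', 'th', 'uk']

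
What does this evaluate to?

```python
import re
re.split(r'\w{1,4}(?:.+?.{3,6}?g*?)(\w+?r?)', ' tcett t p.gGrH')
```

[' ', 'p', '.gGrH']

A `+?`/`*?`/`{m,n}?` starts at its minimum and grows only as far as needed for what follows to match.
Because the pattern has a capturing group, `split` also inserts each captured text between the pieces.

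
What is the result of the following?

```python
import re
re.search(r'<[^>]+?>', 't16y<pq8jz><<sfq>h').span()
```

(4, 11)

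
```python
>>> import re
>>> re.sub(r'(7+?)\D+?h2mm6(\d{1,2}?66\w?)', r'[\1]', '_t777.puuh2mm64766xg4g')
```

'_t[777]g4g'

Pattern: one or more of a literal '7' (lazy) (captured); then one or more of a non-digit (lazy), then the literal 'h2', then the literal 'mm6'; then 1 to 2 of a digit (lazy), then the literal '66', then optionally a word character (captured).
Matches: at [2:19] → '777.puuh2mm64766x'.
The replacement refers to a captured group, so each match is rewritten using its own captured text.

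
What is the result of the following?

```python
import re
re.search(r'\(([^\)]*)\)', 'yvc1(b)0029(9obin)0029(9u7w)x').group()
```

The match spans [4:7] → '(b)'.

'(b)'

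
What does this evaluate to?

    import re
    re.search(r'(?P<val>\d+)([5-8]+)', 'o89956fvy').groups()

This matches one or more of a digit (captured as 'val'); then one or more of a character in [5-8] (captured).
`search` walks the string left to right and returns the first match it finds.
The match spans [1:6] → '89956'.
Captured: group 1 = '8995', group 2 = '6'.

('8995', '6')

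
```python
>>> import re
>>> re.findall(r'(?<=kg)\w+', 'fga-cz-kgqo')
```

['qo']

The positive lookaround only admits positions where the adjacent text matches; those characters stay outside the span.
Scanning left to right: at [9:11] → 'qo'.
Since nothing is captured, `findall` lists the 1 matched substring directly.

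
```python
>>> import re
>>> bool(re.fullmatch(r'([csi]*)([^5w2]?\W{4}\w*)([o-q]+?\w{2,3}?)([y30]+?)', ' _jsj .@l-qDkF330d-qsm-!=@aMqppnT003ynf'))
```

False

Pattern: zero or more of one of [csi] (captured); then optionally any character except [5w2], then exactly 4 of a non-word character, then zero or more of a word character (captured); then one or more of a character in [o-q] (lazy), then 2 to 3 of a word character (lazy) (captured); then one or more of one of [y30] (lazy) (captured).
`fullmatch` succeeds only if the pattern covers the string from start to end.
Here there's no way to consume every character, so the call returns None, and `bool(None)` is False.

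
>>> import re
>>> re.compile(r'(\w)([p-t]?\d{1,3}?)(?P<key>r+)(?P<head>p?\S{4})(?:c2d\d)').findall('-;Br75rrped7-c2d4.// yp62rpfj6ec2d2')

This matches a word character (captured); then optionally a character in [p-t], then 1 to 3 of a digit (lazy) (captured); then one or more of a literal 'r' (captured as 'key'); then optionally the literal 'p', then exactly 4 of a non-whitespace character (captured as 'head'); then the literal 'c2d', then a digit (non-capturing group).
Matches: at [2:17] match 'Br75rrped7-c2d4', groups = ('B', 'r75', 'rr', 'ped7-'); at [21:35] match 'yp62rpfj6ec2d2', groups = ('y', 'p62', 'r', 'pfj6e').
4 groups means each result is a tuple of 4 captured strings — 2 here.

[('B', 'r75', 'rr', 'ped7-'), ('y', 'p62', 'r', 'pfj6e')]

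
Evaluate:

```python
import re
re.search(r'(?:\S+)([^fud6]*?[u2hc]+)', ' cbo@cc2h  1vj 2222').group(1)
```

This matches one or more of a non-whitespace character (non-capturing group); then zero or more of any character except [fud6] (lazy), then one or more of one of [u2hc] (captured).
Unlike `match`, `search` isn't anchored — it looks for the pattern anywhere in the string.
The match spans [1:19] → 'cbo@cc2h  1vj 2222'.
Captured: group 1 = '  1vj 2222'.

'  1vj 2222'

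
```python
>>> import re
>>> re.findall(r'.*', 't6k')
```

['t6k', '']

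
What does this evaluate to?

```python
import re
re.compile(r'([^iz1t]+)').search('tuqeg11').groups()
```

The pattern matches one or more of any character except [iz1t] (captured).
`re.search` tries every starting position until one works.
The match spans [1:5] → 'uqeg'.
Captured: group 1 = 'uqeg'.

('uqeg',)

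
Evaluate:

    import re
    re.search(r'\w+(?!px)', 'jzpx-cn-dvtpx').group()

The negative lookahead/lookbehind blocks any match where the forbidden context is present.
The match spans [0:4] → 'jzpx'.

'jzpx'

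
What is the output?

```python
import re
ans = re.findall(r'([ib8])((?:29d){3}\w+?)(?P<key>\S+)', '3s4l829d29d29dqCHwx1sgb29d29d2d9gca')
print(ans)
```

[('8', '29d29d29dq', 'CHwx1sgb29d29d2d9gca')]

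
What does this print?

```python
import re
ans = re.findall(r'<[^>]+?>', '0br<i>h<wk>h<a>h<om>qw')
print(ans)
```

['<i>', '<wk>', '<a>', '<om>']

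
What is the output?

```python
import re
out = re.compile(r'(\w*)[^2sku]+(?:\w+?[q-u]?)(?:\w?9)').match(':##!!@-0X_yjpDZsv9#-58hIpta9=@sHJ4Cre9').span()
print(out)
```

This matches zero or more of a word character (captured); then one or more of any character except [2sku]; then one or more of a word character (lazy), then optionally a character in [q-u] (non-capturing group); then optionally a word character, then a literal '9' (non-capturing group).
`match` is anchored at position 0; if the pattern doesn't fit there, it returns None.
The match spans [0:18] → ':##!!@-0X_yjpDZsv9'.
Captured: group 1 = ''.

(0, 18)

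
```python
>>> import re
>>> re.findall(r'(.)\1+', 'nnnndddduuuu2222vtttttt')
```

['n', 'd', 'u', '2', 't']

After group 1 captures some text, `\1` only succeeds where that same text appears again.
One capturing group, so `findall` returns just the captured substring from each match — 5 in all.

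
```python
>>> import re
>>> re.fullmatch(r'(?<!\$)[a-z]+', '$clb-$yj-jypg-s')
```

None

`re.fullmatch` is like wrapping the pattern in `^…$` (in single-line mode).
Here the pattern can't cover the whole string, so the call returns None.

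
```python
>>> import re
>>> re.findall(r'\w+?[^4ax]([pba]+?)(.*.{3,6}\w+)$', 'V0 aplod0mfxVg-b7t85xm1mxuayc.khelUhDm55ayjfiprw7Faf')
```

`findall` packs the 2 group values into a tuple for every match.

[('a', 'plod0mfxVg-b7t85xm1mxuayc.khelUhDm55ayjfiprw7Faf')]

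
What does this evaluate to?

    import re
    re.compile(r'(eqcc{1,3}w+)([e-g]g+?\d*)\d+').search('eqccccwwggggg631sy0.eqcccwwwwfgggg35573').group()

Pattern: the literal 'eqc', then 1 to 3 of the literal 'c', then one or more of the literal 'w' (captured); then a character in [e-g], then one or more of the literal 'g' (lazy), then zero or more of a digit (captured); then one or more of a digit.
`re.search` tries every starting position until one works.
The match spans [0:16] → 'eqccccwwggggg631'.
Captured: group 1 = 'eqccccww', group 2 = 'ggggg63'.

'eqccccwwggggg631'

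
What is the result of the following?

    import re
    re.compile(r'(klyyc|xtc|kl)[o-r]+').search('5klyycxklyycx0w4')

None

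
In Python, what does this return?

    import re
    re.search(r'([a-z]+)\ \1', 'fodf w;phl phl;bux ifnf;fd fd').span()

After group 1 captures some text, `\1` only succeeds where that same text appears again.
The match spans [7:14] → 'phl phl'.

(7, 14)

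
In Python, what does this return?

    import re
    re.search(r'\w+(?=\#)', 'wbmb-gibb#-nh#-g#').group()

'gibb'

Lookahead/lookbehind check context without consuming it, so the matched span excludes the asserted characters.
The match spans [5:9] → 'gibb'.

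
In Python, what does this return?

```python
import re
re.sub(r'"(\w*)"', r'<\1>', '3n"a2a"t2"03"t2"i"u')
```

`\1` in the replacement pulls in group 1's text for each match.

'3n<a2a>t2<03>t2<i>u'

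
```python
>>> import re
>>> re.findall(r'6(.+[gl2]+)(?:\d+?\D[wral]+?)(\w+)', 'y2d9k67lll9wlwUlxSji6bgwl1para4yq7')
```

The pattern matches a literal '6'; then one or more of any character, then one or more of one of [gl2] (captured); then one or more of a digit (lazy), then a non-digit, then one or more of one of [wral] (lazy) (non-capturing group); then one or more of a word character (captured).
`findall` packs the 2 group values into a tuple for every match.

[('7lll9wlwUlxSji6bgwl', 'ra4yq7')]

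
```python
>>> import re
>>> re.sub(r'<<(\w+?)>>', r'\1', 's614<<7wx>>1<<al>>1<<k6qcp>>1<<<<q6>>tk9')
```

's6147wx1al1k6qcp1<<q6tk9'

`\1` in the replacement pulls in group 1's text for each match.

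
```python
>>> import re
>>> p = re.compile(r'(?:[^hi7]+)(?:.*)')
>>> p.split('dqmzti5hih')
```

['', '']

The pattern matches one or more of any character except [hi7] (non-capturing group); then zero or more of any character (non-capturing group).
Matches to split on: at [0:10] → 'dqmzti5hih'.
`split` removes every match and returns the 2 fragments in between.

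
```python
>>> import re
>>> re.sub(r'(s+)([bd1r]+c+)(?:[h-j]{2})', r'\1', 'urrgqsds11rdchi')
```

'urrgqsds'

This matches one or more of a literal 's' (captured); then one or more of one of [bd1r], then one or more of a literal 'c' (captured); then exactly 2 of a character in [h-j] (non-capturing group).
Matches: at [7:15] → 's11rdchi'.
Each match is replaced using the text its own group 1 captured.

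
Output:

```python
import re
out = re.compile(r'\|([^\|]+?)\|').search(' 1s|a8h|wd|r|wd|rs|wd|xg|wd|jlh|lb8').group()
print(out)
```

|a8h|

`re.search` scans for the first position where the pattern succeeds.
The match spans [3:8] → '|a8h|'.
Captured: group 1 = 'a8h'.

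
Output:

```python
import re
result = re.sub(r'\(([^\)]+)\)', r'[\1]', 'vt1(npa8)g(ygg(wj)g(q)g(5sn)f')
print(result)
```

vt1[npa8]g[ygg(wj]g[q]g[5sn]f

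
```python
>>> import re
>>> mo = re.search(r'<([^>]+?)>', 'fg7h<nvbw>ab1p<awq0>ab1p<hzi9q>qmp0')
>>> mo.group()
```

'<nvbw>'

`re.search` tries every starting position until one works.
The match spans [4:10] → '<nvbw>'.
Captured: group 1 = 'nvbw'.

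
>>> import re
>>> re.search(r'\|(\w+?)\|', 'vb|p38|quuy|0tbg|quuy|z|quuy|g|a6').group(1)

The match spans [2:7] → '|p38|'.
Captured: group 1 = 'p38'.

'p38'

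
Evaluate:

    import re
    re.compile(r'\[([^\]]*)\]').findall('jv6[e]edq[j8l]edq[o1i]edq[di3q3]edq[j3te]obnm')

['e', 'j8l', 'o1i', 'di3q3', 'j3te']

Matches: at [3:6] match '[e]', group 1 = 'e'; at [9:14] match '[j8l]', group 1 = 'j8l'; at [17:22] match '[o1i]', group 1 = 'o1i'; at [25:32] match '[di3q3]', group 1 = 'di3q3'; at [35:41] match '[j3te]', group 1 = 'j3te'.
One capturing group, so `findall` returns just the captured substring from each match — 5 in all.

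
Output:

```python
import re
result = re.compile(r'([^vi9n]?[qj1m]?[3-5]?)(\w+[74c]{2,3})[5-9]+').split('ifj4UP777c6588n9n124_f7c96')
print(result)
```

['', '', 'ifj4UP777c6588n9n124_f7c', '']

This matches optionally any character except [vi9n], then optionally one of [qj1m], then optionally a character in [3-5] (captured); then one or more of a word character, then 2 to 3 of one of [74c] (captured); then one or more of a character in [5-9].
Matches to split on: at [0:26] → 'ifj4UP777c6588n9n124_f7c96'.
Because the pattern has a capturing group, `split` also inserts each captured text between the pieces.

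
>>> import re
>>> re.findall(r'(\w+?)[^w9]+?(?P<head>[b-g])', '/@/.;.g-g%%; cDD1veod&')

[('g', 'g'), ('c', 'e')]

A non-greedy quantifier consumes as few characters as it can — just enough that the remainder of the pattern still matches from where it stops; whatever follows it matches normally.
2 groups means each result is a tuple of 2 captured strings — 2 here.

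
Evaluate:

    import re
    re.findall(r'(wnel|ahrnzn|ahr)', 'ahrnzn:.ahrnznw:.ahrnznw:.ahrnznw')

['ahrnzn', 'ahrnzn', 'ahrnzn', 'ahrnzn']

Branches in `(...|...)` are attempted left-to-right; the first branch that allows the whole pattern to succeed is taken.
Scanning left to right: at [0:6] match 'ahrnzn', group 1 = 'ahrnzn'; at [8:14] match 'ahrnzn', group 1 = 'ahrnzn'; at [17:23] match 'ahrnzn', group 1 = 'ahrnzn'; at [26:32] match 'ahrnzn', group 1 = 'ahrnzn'.
One capturing group, so `findall` returns just the captured substring from each match — 4 in all.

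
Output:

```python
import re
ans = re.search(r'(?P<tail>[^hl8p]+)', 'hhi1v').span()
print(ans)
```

This matches one or more of any character except [hl8p] (captured as 'tail').
`re.search` scans for the first position where the pattern succeeds.
The match spans [2:5] → 'i1v'.
Captured: group 1 = 'i1v'.

(2, 5)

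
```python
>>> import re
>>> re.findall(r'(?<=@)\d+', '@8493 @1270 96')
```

['8493', '1270']

The lookaround is zero-width — it requires the adjacent text to match without consuming it, so the asserted text isn't part of the match.
Walking the string: at [1:5] → '8493'; at [7:11] → '1270'.
`findall` yields the raw match text (2 of them) because the pattern has no groups.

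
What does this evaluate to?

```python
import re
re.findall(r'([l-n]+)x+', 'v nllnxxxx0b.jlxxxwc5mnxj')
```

['nlln', 'l', 'mn']

This matches one or more of a character in [l-n] (captured); then one or more of a literal 'x'.
Matches: at [2:10] match 'nllnxxxx', group 1 = 'nlln'; at [14:18] match 'lxxx', group 1 = 'l'; at [21:24] match 'mnx', group 1 = 'mn'.
Because there's exactly one group, `findall` drops the full match and keeps group 1 from each hit.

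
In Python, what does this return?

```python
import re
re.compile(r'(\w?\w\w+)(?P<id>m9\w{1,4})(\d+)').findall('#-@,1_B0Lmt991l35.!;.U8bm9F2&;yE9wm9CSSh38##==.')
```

[('U8b', 'm9F', '2'), ('yE9w', 'm9CSSh', '38')]

Multiple groups make `findall` return tuples — one 3-tuple for each match.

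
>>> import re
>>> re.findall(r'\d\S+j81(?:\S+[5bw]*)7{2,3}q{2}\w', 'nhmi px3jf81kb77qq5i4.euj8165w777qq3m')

['3jf81kb77qq5i4.euj8165w777qq3']

Pattern: a digit, then one or more of a non-whitespace character, then the literal 'j81'; then one or more of a non-whitespace character, then zero or more of one of [5bw] (non-capturing group); then 2 to 3 of the literal '7', then exactly 2 of the literal 'q'; then a word character.
Walking the string: at [7:36] → '3jf81kb77qq5i4.euj8165w777qq3'.
`findall` yields the raw match text (1 of them) because the pattern has no groups.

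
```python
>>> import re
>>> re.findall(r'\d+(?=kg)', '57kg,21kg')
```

['57', '21']

Lookahead/lookbehind check context without consuming it, so the matched span excludes the asserted characters.
Walking the string: at [0:2] → '57'; at [5:7] → '21'.
`findall` yields the raw match text (2 of them) because the pattern has no groups.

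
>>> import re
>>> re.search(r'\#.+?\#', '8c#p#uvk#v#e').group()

'#p#'

Lazy quantifiers expand one character at a time until the remainder of the pattern can match.
`search` walks the string left to right and returns the first match it finds.
The match spans [2:5] → '#p#'.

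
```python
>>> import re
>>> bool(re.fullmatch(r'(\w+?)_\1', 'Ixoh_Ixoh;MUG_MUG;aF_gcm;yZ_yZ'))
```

False

`\1` has to match the exact text group 1 already captured.
`re.fullmatch` is like wrapping the pattern in `^…$` (in single-line mode).
Here the pattern can't cover the whole string, so the call returns None, and `bool(None)` is False.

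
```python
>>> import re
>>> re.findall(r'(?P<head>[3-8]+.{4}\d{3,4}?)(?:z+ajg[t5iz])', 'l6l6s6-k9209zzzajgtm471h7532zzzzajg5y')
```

['6s6-k9209', '471h7532']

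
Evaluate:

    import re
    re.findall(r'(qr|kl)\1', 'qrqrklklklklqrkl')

['qr', 'kl', 'kl']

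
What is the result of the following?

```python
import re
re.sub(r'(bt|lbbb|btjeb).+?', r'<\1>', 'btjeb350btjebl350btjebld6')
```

'<bt>eb350<bt>ebl350<bt>ebld6'

The regex engine tests alternatives in the order written; an earlier branch that matches wins even if a later one would match more.
`\1` in the replacement pulls in group 1's text for each match.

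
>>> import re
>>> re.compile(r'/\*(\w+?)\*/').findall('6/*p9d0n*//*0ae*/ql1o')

['p9d0n', '0ae']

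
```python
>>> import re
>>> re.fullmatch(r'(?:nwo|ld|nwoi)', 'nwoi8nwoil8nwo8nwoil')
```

None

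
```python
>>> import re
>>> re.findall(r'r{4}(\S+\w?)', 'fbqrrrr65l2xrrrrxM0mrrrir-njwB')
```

['65l2xrrrrxM0mrrrir-njwB']

This matches exactly 4 of a literal 'r'; then one or more of a non-whitespace character, then optionally a word character (captured).
Matches: at [3:30] match 'rrrr65l2xrrrrxM0mrrrir-njwB', group 1 = '65l2xrrrrxM0mrrrir-njwB'.
`findall` collects group 1 from the one match (1 total).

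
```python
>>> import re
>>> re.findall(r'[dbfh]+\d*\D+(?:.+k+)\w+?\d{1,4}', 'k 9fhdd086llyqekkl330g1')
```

The `?` after the quantifier makes it lazy — it takes as little as possible before letting the rest of the pattern try.
With no groups in the pattern, `findall` gives back each whole match — 1 here.

['fhdd086llyqekkl330']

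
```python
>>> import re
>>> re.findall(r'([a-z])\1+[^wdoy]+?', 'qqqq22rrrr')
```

A backreference is literal: `\1` must see the identical characters the first group matched.
Because there's exactly one group, `findall` drops the full match and keeps group 1 from each hit.

['q', 'r']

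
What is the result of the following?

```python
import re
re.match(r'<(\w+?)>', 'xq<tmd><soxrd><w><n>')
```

`match` is anchored at position 0; if the pattern doesn't fit there, it returns None.
Here the string doesn't start with a match, so the call returns None.

None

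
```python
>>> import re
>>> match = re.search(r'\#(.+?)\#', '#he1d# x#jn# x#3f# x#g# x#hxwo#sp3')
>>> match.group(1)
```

Because the quantifier is non-greedy, it stops expanding at the earliest point where the rest of the pattern can succeed.
Unlike `match`, `search` isn't anchored — it looks for the pattern anywhere in the string.
The match spans [0:6] → '#he1d#'.
Captured: group 1 = 'he1d'.

'he1d'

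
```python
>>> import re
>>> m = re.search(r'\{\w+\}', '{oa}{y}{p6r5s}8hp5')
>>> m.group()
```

The match spans [0:4] → '{oa}'.

'{oa}'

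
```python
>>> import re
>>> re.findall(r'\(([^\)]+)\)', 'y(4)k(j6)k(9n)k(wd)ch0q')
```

Scanning left to right: at [1:4] match '(4)', group 1 = '4'; at [5:9] match '(j6)', group 1 = 'j6'; at [10:14] match '(9n)', group 1 = '9n'; at [15:19] match '(wd)', group 1 = 'wd'.
Because there's exactly one group, `findall` drops the full match and keeps group 1 from each hit.

['4', 'j6', '9n', 'wd']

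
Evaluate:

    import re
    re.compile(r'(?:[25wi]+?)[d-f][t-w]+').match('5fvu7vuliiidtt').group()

`re.match` won't scan ahead — the pattern has to work from the very first character.
The match spans [0:4] → '5fvu'.

'5fvu'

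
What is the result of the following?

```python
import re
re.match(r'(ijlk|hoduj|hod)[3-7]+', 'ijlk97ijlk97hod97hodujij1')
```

None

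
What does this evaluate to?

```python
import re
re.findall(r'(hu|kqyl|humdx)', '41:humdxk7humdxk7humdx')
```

The regex engine tests alternatives in the order written; an earlier branch that matches wins even if a later one would match more.
`findall` collects group 1 from each match (3 total).

['hu', 'hu', 'hu']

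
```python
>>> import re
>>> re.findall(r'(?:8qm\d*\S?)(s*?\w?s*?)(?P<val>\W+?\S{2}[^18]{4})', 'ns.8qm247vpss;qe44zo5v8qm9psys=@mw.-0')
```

The pattern matches the literal '8qm', then zero or more of a digit, then optionally a non-whitespace character (non-capturing group); then zero or more of a literal 's' (lazy), then optionally a word character, then zero or more of the literal 's' (lazy) (captured); then one or more of a non-word character (lazy), then exactly 2 of a non-whitespace character, then exactly 4 of any character except [18] (captured as 'val').
2 groups means each result is a tuple of 2 captured strings — 2 here.

[('pss', ';qe44zo'), ('sys', '=@mw.-0')]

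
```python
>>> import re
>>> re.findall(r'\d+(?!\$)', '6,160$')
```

['6', '16']

`(?!…)`/`(?<!…)` only lets a position through if the neighbouring text does NOT match; no characters are consumed.
Matches: at [0:1] → '6'; at [2:4] → '16'.
Since nothing is captured, `findall` lists the 2 matched substrings directly.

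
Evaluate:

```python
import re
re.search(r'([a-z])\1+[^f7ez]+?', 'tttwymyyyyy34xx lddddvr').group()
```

'tttw'

`\1` is not a pattern — it's the concrete string captured by group 1, re-applied verbatim.
`re.search` scans for the first position where the pattern succeeds.
The match spans [0:4] → 'tttw'.
Captured: group 1 = 't'.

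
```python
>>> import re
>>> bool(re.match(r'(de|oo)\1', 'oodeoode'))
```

False

`\1` has to match the exact text group 1 already captured.
`re.match` only tries the pattern at the start of the string.
Here the pattern fails at index 0, so the call returns None, and `bool(None)` is False.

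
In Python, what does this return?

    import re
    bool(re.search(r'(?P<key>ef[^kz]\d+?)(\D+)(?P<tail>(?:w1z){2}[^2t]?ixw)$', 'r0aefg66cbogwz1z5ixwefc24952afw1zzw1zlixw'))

False

The pattern matches the literal 'ef', then any character except [kz], then one or more of a digit (lazy) (captured as 'key'); then one or more of a non-digit (captured); then the literal 'w1z' repeated 2 times, then optionally any character except [2t], then the literal 'ixw' (captured as 'tail'); then anchored at the end.
`re.search` tries every starting position until one works.
Here the pattern never matches, so the call returns None, and `bool(None)` is False.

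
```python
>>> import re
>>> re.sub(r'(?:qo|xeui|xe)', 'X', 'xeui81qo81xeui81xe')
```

The regex engine tests alternatives in the order written; an earlier branch that matches wins even if a later one would match more.
Matches: at [0:4] → 'xeui'; at [6:8] → 'qo'; at [10:14] → 'xeui'; at [16:18] → 'xe'.
Every occurrence is swapped for 'X'.

'X81X81X81X'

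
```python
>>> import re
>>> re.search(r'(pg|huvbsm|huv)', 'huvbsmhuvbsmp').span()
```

(0, 6)

Branches in `(...|...)` are attempted left-to-right; the first branch that allows the whole pattern to succeed is taken.
`search` walks the string left to right and returns the first match it finds.
The match spans [0:6] → 'huvbsm'.
Captured: group 1 = 'huvbsm'.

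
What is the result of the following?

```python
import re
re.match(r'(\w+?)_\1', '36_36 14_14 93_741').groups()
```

('36',)

The backreference `\1` re-matches whatever the first group consumed, character for character.
`re.match` won't scan ahead — the pattern has to work from the very first character.
The match spans [0:5] → '36_36'.
Captured: group 1 = '36'.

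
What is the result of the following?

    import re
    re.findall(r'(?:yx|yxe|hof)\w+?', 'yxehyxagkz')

['yxe', 'yxa']

Alternation tries branches left to right and keeps the first one that lets the overall match succeed at that position.
Matches: at [0:3] → 'yxe'; at [4:7] → 'yxa'.
`findall` yields the raw match text (2 of them) because the pattern has no groups.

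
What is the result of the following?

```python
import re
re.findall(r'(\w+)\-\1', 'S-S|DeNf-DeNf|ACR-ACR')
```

A backreference is literal: `\1` must see the identical characters the first group matched.
Walking the string: at [0:3] match 'S-S', group 1 = 'S'; at [4:13] match 'DeNf-DeNf', group 1 = 'DeNf'; at [14:21] match 'ACR-ACR', group 1 = 'ACR'.
Because there's exactly one group, `findall` drops the full match and keeps group 1 from each hit.

['S', 'DeNf', 'ACR']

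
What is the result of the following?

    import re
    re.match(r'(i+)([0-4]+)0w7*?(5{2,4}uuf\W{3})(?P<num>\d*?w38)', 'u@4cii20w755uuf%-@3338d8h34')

None

`re.match` only tries the pattern at the start of the string.
Here position 0 doesn't satisfy it, so the call returns None.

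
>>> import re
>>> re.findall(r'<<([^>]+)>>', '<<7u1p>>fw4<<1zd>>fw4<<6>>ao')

Because there's exactly one group, `findall` drops the full match and keeps group 1 from each hit.

['7u1p', '1zd', '6']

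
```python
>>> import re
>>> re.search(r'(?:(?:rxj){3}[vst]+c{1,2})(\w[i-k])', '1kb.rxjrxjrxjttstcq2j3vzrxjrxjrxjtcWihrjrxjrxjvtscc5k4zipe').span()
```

(24, 37)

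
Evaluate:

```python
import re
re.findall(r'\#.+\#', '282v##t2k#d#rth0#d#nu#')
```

Scanning left to right: at [4:22] → '##t2k#d#rth0#d#nu#'.
With no groups in the pattern, `findall` gives back each whole match — 1 here.

['##t2k#d#rth0#d#nu#']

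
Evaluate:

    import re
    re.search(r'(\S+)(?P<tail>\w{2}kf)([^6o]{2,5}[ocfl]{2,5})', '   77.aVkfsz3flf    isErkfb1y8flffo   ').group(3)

'sz3flf'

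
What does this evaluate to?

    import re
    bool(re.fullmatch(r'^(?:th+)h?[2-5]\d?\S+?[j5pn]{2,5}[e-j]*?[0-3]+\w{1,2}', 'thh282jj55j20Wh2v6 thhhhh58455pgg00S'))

False

Pattern: anchored at the start of the string; then the literal 't', then one or more of the literal 'h' (non-capturing group); then optionally the literal 'h', then a character in [2-5], then optionally a digit; then one or more of a non-whitespace character (lazy), then 2 to 5 of one of [j5pn], then zero or more of a character in [e-j] (lazy); then one or more of a character in [0-3]; then 1 to 2 of a word character.
`fullmatch` succeeds only if the pattern covers the string from start to end.
Here the pattern can't cover the whole string, so the call returns None, and `bool(None)` is False.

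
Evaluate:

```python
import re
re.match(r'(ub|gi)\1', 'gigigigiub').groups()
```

A backreference is literal: `\1` must see the identical characters the first group matched.
`re.match` only tries the pattern at the start of the string.
The match spans [0:4] → 'gigi'.
Captured: group 1 = 'gi'.

('gi',)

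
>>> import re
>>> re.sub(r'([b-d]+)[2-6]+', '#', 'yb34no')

'y#no'

Every occurrence is swapped for '#'.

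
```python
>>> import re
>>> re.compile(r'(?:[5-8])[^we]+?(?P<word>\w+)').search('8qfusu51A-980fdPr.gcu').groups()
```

('fusu51A',)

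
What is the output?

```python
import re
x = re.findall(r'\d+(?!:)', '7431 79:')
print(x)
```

The negative lookahead/lookbehind blocks any match where the forbidden context is present.
`findall` yields the raw match text (2 of them) because the pattern has no groups.

['7431', '7']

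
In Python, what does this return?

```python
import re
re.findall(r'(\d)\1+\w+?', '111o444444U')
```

['1', '4']

The backreference `\1` re-matches whatever the first group consumed, character for character.
`findall` collects group 1 from each match (2 total).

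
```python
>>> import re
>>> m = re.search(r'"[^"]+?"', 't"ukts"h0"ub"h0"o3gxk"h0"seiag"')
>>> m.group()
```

'"ukts"'

`re.search` tries every starting position until one works.
The match spans [1:7] → '"ukts"'.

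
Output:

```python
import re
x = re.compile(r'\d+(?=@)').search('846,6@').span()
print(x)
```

(4, 5)

The lookaround is zero-width — it requires the adjacent text to match without consuming it, so the asserted text isn't part of the match.
`search` walks the string left to right and returns the first match it finds.
The match spans [4:5] → '6'.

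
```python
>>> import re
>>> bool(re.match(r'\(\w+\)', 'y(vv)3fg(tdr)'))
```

`re.match` only tries the pattern at the start of the string.
Here the pattern fails at index 0, so the call returns None, and `bool(None)` is False.

False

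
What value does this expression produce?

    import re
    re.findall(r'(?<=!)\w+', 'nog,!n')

The positive lookaround only admits positions where the adjacent text matches; those characters stay outside the span.
Walking the string: at [5:6] → 'n'.
`findall` yields the raw match text (1 of them) because the pattern has no groups.

['n']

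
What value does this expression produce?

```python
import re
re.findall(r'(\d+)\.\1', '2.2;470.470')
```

['2', '470']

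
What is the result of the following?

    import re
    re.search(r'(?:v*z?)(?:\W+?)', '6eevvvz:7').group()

'vvvz:'

The match spans [3:8] → 'vvvz:'.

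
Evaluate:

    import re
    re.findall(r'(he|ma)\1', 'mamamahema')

`\1` has to match the exact text group 1 already captured.
With a single group, `findall` returns only what that group captured — 1 item.

['ma']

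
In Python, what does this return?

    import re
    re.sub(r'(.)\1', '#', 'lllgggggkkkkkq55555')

'#l##g##kq##5'

`\1` is not a pattern — it's the concrete string captured by group 1, re-applied verbatim.
Matches: at [0:2] → 'll'; at [3:5] → 'gg'; at [5:7] → 'gg'; at [8:10] → 'kk'; at [10:12] → 'kk'; ….
`sub` substitutes '#' at each match site.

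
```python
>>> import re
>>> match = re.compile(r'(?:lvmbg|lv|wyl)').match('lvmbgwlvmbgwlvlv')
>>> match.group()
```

The regex engine tests alternatives in the order written; an earlier branch that matches wins even if a later one would match more.
`re.match` only tries the pattern at the start of the string.
The match spans [0:5] → 'lvmbg'.

'lvmbg'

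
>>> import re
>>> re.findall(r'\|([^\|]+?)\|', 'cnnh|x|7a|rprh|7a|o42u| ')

['x', 'rprh', 'o42u']

Matches: at [4:7] match '|x|', group 1 = 'x'; at [9:15] match '|rprh|', group 1 = 'rprh'; at [17:23] match '|o42u|', group 1 = 'o42u'.
One capturing group, so `findall` returns just the captured substring from each match — 3 in all.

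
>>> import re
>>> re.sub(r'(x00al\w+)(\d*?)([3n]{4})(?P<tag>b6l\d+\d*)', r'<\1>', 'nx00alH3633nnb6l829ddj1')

`\1` in the replacement pulls in group 1's text for each match.

'n<x00alH36>ddj1'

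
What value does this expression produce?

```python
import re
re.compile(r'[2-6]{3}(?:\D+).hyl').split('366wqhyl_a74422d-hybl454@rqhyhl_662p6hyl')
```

['', '_a74422d-hybl454@rqhyhl_', '']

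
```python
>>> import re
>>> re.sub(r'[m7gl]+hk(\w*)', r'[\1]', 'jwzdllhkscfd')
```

'jwzd[scfd]'

This matches one or more of one of [m7gl], then the literal 'hk'; then zero or more of a word character (captured).
Matches: at [4:12] → 'llhkscfd'.
`\1` in the replacement pulls in group 1's text for each match.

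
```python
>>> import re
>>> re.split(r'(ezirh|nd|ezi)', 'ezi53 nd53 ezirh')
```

['', 'ezi', '53 ', 'nd', '53 ', 'ezirh', '']

The regex engine tests alternatives in the order written; an earlier branch that matches wins even if a later one would match more.
Because the pattern has a capturing group, `split` also inserts each captured text between the pieces.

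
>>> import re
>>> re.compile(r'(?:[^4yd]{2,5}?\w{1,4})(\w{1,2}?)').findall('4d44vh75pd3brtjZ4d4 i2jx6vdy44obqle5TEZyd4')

A `+?`/`*?`/`{m,n}?` starts at its minimum and grows only as far as needed for what follows to match.
`findall` collects group 1 from each match (5 total).

['3', 'd', 'v', 'T', '4']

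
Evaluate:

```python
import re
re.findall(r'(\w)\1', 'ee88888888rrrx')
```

The backreference `\1` re-matches whatever the first group consumed, character for character.
Scanning left to right: at [0:2] match 'ee', group 1 = 'e'; at [2:4] match '88', group 1 = '8'; at [4:6] match '88', group 1 = '8'; at [6:8] match '88', group 1 = '8'; at [8:10] match '88', group 1 = '8'; ….
With a single group, `findall` returns only what that group captured — 6 items.

['e', '8', '8', '8', '8', 'r']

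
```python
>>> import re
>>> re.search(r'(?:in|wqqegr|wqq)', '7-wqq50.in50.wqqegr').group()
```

'wqq'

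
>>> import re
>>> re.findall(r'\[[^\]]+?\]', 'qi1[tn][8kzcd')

['[tn]']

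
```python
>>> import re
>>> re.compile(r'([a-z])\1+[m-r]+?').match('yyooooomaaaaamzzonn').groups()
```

('y',)

After group 1 captures some text, `\1` only succeeds where that same text appears again.
`match` is anchored at position 0; if the pattern doesn't fit there, it returns None.
The match spans [0:3] → 'yyo'.
Captured: group 1 = 'y'.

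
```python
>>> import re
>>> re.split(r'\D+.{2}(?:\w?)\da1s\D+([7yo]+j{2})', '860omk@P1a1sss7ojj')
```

['860', '7ojj', '']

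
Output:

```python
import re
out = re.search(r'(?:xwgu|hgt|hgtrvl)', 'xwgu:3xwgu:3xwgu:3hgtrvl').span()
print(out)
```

(0, 4)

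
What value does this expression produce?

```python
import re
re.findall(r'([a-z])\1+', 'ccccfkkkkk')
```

`\1` is not a pattern — it's the concrete string captured by group 1, re-applied verbatim.
Because there's exactly one group, `findall` drops the full match and keeps group 1 from each hit.

['c', 'k']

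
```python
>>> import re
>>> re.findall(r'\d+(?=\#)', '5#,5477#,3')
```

The lookaround is zero-width — it requires the adjacent text to match without consuming it, so the asserted text isn't part of the match.
Scanning left to right: at [0:1] → '5'; at [3:7] → '5477'.
Since nothing is captured, `findall` lists the 2 matched substrings directly.

['5', '5477']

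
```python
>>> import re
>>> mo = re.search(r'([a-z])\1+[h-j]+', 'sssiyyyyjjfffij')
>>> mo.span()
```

(0, 4)

The backreference `\1` re-matches whatever the first group consumed, character for character.
The match spans [0:4] → 'sssi'.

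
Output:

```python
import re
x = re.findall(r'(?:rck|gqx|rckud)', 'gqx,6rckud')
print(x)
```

['gqx', 'rck']

`|` is ordered: at each position the engine commits to the first alternative that works.
No capturing groups, so `findall` returns the 2 full match strings.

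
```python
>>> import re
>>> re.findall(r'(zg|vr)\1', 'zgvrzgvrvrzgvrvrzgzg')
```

['vr', 'vr', 'zg']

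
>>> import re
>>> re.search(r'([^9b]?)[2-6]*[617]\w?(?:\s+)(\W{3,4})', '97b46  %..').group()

'46  %..'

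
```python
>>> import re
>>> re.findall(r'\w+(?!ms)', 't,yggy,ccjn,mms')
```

The negative lookaround is zero-width — it rules out positions where the adjacent text would match, without consuming anything.
Matches: at [0:1] → 't'; at [2:6] → 'yggy'; at [7:11] → 'ccjn'; at [12:15] → 'mms'.
`findall` yields the raw match text (4 of them) because the pattern has no groups.

['t', 'yggy', 'ccjn', 'mms']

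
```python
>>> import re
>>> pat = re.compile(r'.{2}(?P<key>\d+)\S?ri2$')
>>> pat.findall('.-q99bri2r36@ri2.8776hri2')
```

['8776']

This matches exactly 2 of any character; then one or more of a digit (captured as 'key'); then optionally a non-whitespace character, then the literal 'ri2'; then anchored at the end.
Matches: at [15:25] match '2.8776hri2', group 1 = '8776'.
One capturing group, so `findall` returns just the captured substring from the one match — 1 in all.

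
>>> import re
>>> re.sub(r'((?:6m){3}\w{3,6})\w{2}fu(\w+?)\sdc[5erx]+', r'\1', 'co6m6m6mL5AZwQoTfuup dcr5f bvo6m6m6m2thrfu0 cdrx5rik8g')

The pattern matches the literal '6m' repeated 3 times, then 3 to 6 of a word character (captured); then exactly 2 of a word character, then the literal 'fu'; then one or more of a word character (lazy) (captured); then whitespace, then the literal 'dc'; then one or more of one of [5erx].
Matches: at [2:25] → '6m6m6mL5AZwQoTfuup dcr5'.
`\1` in the replacement pulls in group 1's text for each match.

'co6m6m6mL5AZwQf bvo6m6m6m2thrfu0 cdrx5rik8g'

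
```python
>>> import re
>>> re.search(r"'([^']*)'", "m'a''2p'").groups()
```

`re.search` tries every starting position until one works.
The match spans [1:4] → "'a'".
Captured: group 1 = 'a'.

('a',)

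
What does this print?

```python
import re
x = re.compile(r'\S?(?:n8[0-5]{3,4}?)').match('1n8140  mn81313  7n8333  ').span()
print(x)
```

(0, 6)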